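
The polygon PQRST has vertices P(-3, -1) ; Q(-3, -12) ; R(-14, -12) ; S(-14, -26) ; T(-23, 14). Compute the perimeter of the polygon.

|PQ| = √((0)² + (-11)²) = √121 = 11
|QR| = √((-11)² + (0)²) = √121 = 11
|RS| = √((0)² + (-14)²) = √196 = 14
|ST| = √((-9)² + (40)²) = √1681 = 41
|TP| = √((20)² + (-15)²) = √625 = 25
Perimeter = 11 + 11 + 14 + 41 + 25 = 102.

102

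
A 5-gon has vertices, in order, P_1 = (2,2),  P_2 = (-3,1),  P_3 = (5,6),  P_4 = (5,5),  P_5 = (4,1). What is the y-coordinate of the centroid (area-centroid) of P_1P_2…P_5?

88/29

Apply the shoelace formula. First the cross-terms c_i = x_i·y_{i+1} − x_{i+1}·y_i:
  8, -23, -5, -15, 6  ⇒  2A = -29, A = -14.5.
Then Σ (y_i + y_{i+1})·c_i = -264, so ȳ = -264 / (6·(-14.5)) = 88/29.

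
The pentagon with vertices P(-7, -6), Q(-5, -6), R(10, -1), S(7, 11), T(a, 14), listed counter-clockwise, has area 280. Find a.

-10

The doubled signed area Σ (x_i y_{i+1} − x_{i+1} y_i) is linear in a.
With a=0 it equals 390; the coefficient of a is -17 (from the two edges through T).
So -17·a + 390 = 2·280 = 560 ⇒ a = -10.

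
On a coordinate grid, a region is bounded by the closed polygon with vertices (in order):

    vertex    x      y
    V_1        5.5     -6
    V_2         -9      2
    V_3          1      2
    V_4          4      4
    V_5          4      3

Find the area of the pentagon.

55.75

Apply the surveyor's formula: 2A = Σ (x_i·y_{i+1} − x_{i+1}·y_i), indices taken mod 5.
Σ = (-43) + (-20) + (-4) + (-4) + (-40.5) = -111.5
Area = |Σ|/2 = 55.75.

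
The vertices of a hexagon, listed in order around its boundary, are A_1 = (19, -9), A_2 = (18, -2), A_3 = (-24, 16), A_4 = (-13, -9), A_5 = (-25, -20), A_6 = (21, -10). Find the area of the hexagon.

Apply the shoelace (surveyor's) formula: 2A = Σ (x_i·y_{i+1} − x_{i+1}·y_i), indices taken mod 6.
Σ = (124) + (240) + (424) + (35) + (670) + (1) = 1494
Area = |Σ|/2 = 747.

747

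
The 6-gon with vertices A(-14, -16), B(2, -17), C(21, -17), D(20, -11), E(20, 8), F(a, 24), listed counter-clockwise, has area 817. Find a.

The doubled signed area Σ (x_i y_{i+1} − x_{i+1} y_i) is linear in a.
With a=0 it equals 1898; the coefficient of a is -24 (from the two edges through F).
So -24·a + 1898 = 2·817 = 1634 ⇒ a = 11.

11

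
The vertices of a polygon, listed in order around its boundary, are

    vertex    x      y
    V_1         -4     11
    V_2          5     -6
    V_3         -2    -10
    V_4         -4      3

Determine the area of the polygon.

Apply Gauss's area formula: 2A = Σ (x_i·y_{i+1} − x_{i+1}·y_i), indices taken mod 4.
Σ = (-31) + (-62) + (-46) + (-32) = -171
Area = |Σ|/2 = 85.5.

85.5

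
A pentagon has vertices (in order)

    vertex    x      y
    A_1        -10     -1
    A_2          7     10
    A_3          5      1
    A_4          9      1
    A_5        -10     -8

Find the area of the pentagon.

136

Cross-terms: -93, -43, -4, -62, -70  ⇒  Σ = -272
Area = |Σ|/2 = 136.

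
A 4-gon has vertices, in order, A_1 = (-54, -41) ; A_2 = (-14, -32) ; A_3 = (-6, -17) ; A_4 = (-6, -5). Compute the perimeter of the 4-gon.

130

|A_1A_2| = √((40)² + (9)²) = √1681 = 41
|A_2A_3| = √((8)² + (15)²) = √289 = 17
|A_3A_4| = √((0)² + (12)²) = √144 = 12
|A_4A_1| = √((-48)² + (-36)²) = √3600 = 60
Perimeter = 41 + 17 + 12 + 60 = 130.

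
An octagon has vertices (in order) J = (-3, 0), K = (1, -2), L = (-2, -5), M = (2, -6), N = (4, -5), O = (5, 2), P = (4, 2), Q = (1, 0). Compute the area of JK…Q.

Σ = (6) + (-9) + (22) + (14) + (33) + (2) + (-2) + (0) = 66
Area = |Σ|/2 = 33.

33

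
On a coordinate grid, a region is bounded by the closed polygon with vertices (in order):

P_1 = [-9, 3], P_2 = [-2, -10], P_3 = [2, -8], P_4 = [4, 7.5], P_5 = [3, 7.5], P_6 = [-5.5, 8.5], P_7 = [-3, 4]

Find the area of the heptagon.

141.875

P_1→P_2: (-9)(-10) − (-2)(3) = 96
P_2→P_3: (-2)(-8) − (2)(-10) = 36
P_3→P_4: (2)(7.5) − (4)(-8) = 47
P_4→P_5: (4)(7.5) − (3)(7.5) = 7.5
P_5→P_6: (3)(8.5) − (-5.5)(7.5) = 66.75
P_6→P_7: (-5.5)(4) − (-3)(8.5) = 3.5
P_7→P_1: (-3)(3) − (-9)(4) = 27
Σ = 283.75
Area = |Σ|/2 = 141.875.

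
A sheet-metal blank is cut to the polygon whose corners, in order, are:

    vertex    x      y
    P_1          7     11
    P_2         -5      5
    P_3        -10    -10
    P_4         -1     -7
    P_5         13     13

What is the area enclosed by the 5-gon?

Apply Gauss's area formula: 2A = Σ (x_i·y_{i+1} − x_{i+1}·y_i), indices taken mod 5.
Cross-terms: 90, 100, 60, 78, 52  ⇒  Σ = 380
Area = |Σ|/2 = 190.

190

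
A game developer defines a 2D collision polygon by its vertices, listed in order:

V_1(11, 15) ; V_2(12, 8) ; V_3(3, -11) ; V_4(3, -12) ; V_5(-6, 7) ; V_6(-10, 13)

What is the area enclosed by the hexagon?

Σ = (-92) + (-156) + (-3) + (-51) + (-8) + (-293) = -603
Area = |Σ|/2 = 301.5.

301.5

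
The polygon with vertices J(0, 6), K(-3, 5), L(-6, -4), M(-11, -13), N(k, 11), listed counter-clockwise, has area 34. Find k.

5

Write out the shoelace sum; only the two edges meeting at N involve k:
2·Area = [((-11)·11 − k·(-13)) + (k·6 − 0·11)] + 94
       = 19·k + -27 = 68
⇒ k = 5.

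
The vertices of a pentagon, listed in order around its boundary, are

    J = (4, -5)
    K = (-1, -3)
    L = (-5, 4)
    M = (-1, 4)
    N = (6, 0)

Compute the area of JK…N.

Apply the surveyor's formula: 2A = Σ (x_i·y_{i+1} − x_{i+1}·y_i), indices taken mod 5.
Σ = (-17) + (-19) + (-16) + (-24) + (-30) = -106
Area = |Σ|/2 = 53.

53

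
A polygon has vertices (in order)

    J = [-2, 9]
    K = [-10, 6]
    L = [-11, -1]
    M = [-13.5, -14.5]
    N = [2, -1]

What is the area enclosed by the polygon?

179.25

J→K: (-2)(6) − (-10)(9) = 78
K→L: (-10)(-1) − (-11)(6) = 76
L→M: (-11)(-14.5) − (-13.5)(-1) = 146
M→N: (-13.5)(-1) − (2)(-14.5) = 42.5
N→J: (2)(9) − (-2)(-1) = 16
Σ = 358.5
Area = |Σ|/2 = 179.25.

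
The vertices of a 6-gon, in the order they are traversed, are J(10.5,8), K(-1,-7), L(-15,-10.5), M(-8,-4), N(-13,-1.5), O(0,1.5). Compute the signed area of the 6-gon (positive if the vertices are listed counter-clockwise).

-129.625

Σ = (-65.5) + (-94.5) + (-24) + (-40) + (-19.5) + (-15.75) = -259.25
Signed area = Σ/2 = -129.625 (negative ⇒ clockwise traversal).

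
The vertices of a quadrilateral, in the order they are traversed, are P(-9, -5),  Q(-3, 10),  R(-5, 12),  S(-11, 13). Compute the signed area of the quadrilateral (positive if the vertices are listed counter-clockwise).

74

Cross-terms: -105, 14, 67, 172  ⇒  Σ = 148
Signed area = Σ/2 = 74 (positive ⇒ counter-clockwise traversal).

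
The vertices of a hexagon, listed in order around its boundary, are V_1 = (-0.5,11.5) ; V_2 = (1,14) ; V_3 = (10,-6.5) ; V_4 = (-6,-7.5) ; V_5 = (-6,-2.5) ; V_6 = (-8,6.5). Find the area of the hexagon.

Σ = (-18.5) + (-146.5) + (-114) + (-30) + (-59) + (-88.75) = -456.75
Area = |Σ|/2 = 228.375.

228.375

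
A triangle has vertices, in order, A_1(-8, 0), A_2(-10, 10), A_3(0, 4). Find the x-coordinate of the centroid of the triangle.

Apply the shoelace (surveyor's) formula. First the cross-terms c_i = x_i·y_{i+1} − x_{i+1}·y_i:
  -80, -40, 32  ⇒  2A = -88, A = -44.
Then Σ (x_i + x_{i+1})·c_i = 1584, so x̄ = 1584 / (6·(-44)) = -6.

-6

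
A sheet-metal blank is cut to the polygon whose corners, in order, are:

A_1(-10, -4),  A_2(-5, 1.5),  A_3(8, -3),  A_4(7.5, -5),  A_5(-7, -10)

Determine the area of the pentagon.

115.75

Apply Gauss's area formula: 2A = Σ (x_i·y_{i+1} − x_{i+1}·y_i), indices taken mod 5.
Cross-terms: -35, 3, -17.5, -110, -72  ⇒  Σ = -231.5
Area = |Σ|/2 = 115.75.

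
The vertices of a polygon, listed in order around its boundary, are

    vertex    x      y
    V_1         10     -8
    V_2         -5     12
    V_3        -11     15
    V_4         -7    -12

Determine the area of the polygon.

275

Σ = (80) + (57) + (237) + (176) = 550
Area = |Σ|/2 = 275.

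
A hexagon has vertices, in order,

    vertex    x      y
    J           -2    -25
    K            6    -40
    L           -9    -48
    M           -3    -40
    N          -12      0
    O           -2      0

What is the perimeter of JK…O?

|JK| = √((8)² + (-15)²) = √289 = 17
|KL| = √((-15)² + (-8)²) = √289 = 17
|LM| = √((6)² + (8)²) = √100 = 10
|MN| = √((-9)² + (40)²) = √1681 = 41
|NO| = √((10)² + (0)²) = √100 = 10
|OJ| = √((0)² + (-25)²) = √625 = 25
Perimeter = 17 + 17 + 10 + 41 + 10 + 25 = 120.

120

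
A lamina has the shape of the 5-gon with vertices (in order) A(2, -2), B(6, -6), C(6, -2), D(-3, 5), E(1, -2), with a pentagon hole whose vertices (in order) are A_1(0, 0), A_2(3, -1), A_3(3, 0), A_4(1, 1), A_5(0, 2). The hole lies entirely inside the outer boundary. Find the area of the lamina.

21.5

Outer boundary:
Apply the surveyor's formula: 2A = Σ (x_i·y_{i+1} − x_{i+1}·y_i), indices taken mod 5.
Σ = (0) + (24) + (24) + (1) + (2) = 51
Area = |Σ|/2 = 25.5.
Hole:
Apply the shoelace formula: 2A = Σ (x_i·y_{i+1} − x_{i+1}·y_i), indices taken mod 5.
Cross-terms: 0, 3, 3, 2, 0  ⇒  Σ = 8
Area = |Σ|/2 = 4.
Net area = 25.5 − 4 = 21.5.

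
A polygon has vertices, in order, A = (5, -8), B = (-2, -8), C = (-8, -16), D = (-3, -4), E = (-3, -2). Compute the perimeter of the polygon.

42

|AB| = √((-7)² + (0)²) = √49 = 7
|BC| = √((-6)² + (-8)²) = √100 = 10
|CD| = √((5)² + (12)²) = √169 = 13
|DE| = √((0)² + (2)²) = √4 = 2
|EA| = √((8)² + (-6)²) = √100 = 10
Perimeter = 7 + 10 + 13 + 2 + 10 = 42.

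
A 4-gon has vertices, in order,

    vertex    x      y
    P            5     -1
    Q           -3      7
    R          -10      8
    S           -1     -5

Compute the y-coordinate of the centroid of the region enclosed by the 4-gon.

50/27

Apply the shoelace formula. First the cross-terms c_i = x_i·y_{i+1} − x_{i+1}·y_i:
  32, 46, 58, 26  ⇒  2A = 162, A = 81.
Then Σ (y_i + y_{i+1})·c_i = 900, so ȳ = 900 / (6·81) = 50/27.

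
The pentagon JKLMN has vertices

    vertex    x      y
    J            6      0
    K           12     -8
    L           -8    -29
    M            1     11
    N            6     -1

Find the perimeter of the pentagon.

94

|JK| = √((6)² + (-8)²) = √100 = 10
|KL| = √((-20)² + (-21)²) = √841 = 29
|LM| = √((9)² + (40)²) = √1681 = 41
|MN| = √((5)² + (-12)²) = √169 = 13
|NJ| = √((0)² + (1)²) = √1 = 1
Perimeter = 10 + 29 + 41 + 13 + 1 = 94.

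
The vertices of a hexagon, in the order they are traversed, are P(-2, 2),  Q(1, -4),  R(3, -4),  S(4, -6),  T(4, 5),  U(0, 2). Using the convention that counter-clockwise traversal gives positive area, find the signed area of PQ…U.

Apply the surveyor's formula: 2A = Σ (x_i·y_{i+1} − x_{i+1}·y_i), indices taken mod 6.
Cross-terms: 6, 8, -2, 44, 8, 4  ⇒  Σ = 68
Signed area = Σ/2 = 34 (positive ⇒ counter-clockwise traversal).

34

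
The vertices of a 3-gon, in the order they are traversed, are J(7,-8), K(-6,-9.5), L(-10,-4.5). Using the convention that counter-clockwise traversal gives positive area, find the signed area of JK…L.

-35.5

Apply the surveyor's formula: 2A = Σ (x_i·y_{i+1} − x_{i+1}·y_i), indices taken mod 3.
Σ = (-114.5) + (-68) + (111.5) = -71
Signed area = Σ/2 = -35.5 (negative ⇒ clockwise traversal).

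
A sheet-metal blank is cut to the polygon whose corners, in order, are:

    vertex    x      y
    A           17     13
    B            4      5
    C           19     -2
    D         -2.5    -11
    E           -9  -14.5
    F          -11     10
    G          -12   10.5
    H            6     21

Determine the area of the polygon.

Σ = (33) + (-103) + (-214) + (-62.75) + (-249.5) + (4.5) + (-315) + (-279) = -1185.75
Area = |Σ|/2 = 592.875.

592.875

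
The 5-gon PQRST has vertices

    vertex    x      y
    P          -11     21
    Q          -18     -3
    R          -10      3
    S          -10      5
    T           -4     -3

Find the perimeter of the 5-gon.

|PQ| = √((-7)² + (-24)²) = √625 = 25
|QR| = √((8)² + (6)²) = √100 = 10
|RS| = √((0)² + (2)²) = √4 = 2
|ST| = √((6)² + (-8)²) = √100 = 10
|TP| = √((-7)² + (24)²) = √625 = 25
Perimeter = 25 + 10 + 2 + 10 + 25 = 72.

72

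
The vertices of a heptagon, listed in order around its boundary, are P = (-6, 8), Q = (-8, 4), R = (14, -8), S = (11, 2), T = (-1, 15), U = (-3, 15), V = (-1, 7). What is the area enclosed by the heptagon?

194.5

Apply the shoelace (surveyor's) formula: 2A = Σ (x_i·y_{i+1} − x_{i+1}·y_i), indices taken mod 7.
Σ = (40) + (8) + (116) + (167) + (30) + (-6) + (34) = 389
Area = |Σ|/2 = 194.5.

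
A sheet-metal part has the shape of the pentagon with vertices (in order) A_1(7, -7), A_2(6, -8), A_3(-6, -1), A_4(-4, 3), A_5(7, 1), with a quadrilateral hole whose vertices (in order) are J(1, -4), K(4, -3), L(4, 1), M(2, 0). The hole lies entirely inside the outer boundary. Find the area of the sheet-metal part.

76

Outer boundary:
Apply the surveyor's formula: 2A = Σ (x_i·y_{i+1} − x_{i+1}·y_i), indices taken mod 5.
Σ = (-14) + (-54) + (-22) + (-25) + (-56) = -171
Area = |Σ|/2 = 85.5.
Hole:
Apply Gauss's area formula: 2A = Σ (x_i·y_{i+1} − x_{i+1}·y_i), indices taken mod 4.
Σ = (13) + (16) + (-2) + (-8) = 19
Area = |Σ|/2 = 9.5.
Net area = 85.5 − 9.5 = 76.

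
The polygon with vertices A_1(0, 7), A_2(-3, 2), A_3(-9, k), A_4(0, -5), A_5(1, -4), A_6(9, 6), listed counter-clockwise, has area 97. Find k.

Write out the shoelace sum; only the two edges meeting at A_3 involve k:
2·Area = [((-3)·k − (-9)·2) + ((-9)·(-5) − 0·k)] + 131
       = -3·k + 194 = 194
⇒ k = 0.

0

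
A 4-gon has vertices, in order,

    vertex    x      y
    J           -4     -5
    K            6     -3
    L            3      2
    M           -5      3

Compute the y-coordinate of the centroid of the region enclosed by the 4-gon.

Apply Gauss's area formula. First the cross-terms c_i = x_i·y_{i+1} − x_{i+1}·y_i:
  42, 21, 19, 37  ⇒  2A = 119, A = 59.5.
Then Σ (y_i + y_{i+1})·c_i = -336, so ȳ = -336 / (6·59.5) = -16/17.

-16/17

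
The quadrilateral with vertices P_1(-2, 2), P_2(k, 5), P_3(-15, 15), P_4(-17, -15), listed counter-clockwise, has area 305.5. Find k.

10

The doubled signed area Σ (x_i y_{i+1} − x_{i+1} y_i) is linear in k.
With k=0 it equals 481; the coefficient of k is 13 (from the two edges through P_2).
So 13·k + 481 = 2·305.5 = 611 ⇒ k = 10.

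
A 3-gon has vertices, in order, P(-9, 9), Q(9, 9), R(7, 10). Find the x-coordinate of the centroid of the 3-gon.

7/3

Apply the shoelace formula. First the cross-terms c_i = x_i·y_{i+1} − x_{i+1}·y_i:
  -162, 27, 153  ⇒  2A = 18, A = 9.
Then Σ (x_i + x_{i+1})·c_i = 126, so x̄ = 126 / (6·9) = 7/3.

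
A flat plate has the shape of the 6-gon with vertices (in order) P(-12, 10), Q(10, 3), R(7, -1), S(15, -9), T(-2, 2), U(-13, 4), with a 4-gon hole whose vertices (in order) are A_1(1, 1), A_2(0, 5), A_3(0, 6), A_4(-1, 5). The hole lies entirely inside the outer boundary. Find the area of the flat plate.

131

Outer boundary:
Apply Gauss's area formula: 2A = Σ (x_i·y_{i+1} − x_{i+1}·y_i), indices taken mod 6.
Σ = (-136) + (-31) + (-48) + (12) + (18) + (-82) = -267
Area = |Σ|/2 = 133.5.
Hole:
Apply the shoelace formula: 2A = Σ (x_i·y_{i+1} − x_{i+1}·y_i), indices taken mod 4.
Cross-terms: 5, 0, 6, -6  ⇒  Σ = 5
Area = |Σ|/2 = 2.5.
Net area = 133.5 − 2.5 = 131.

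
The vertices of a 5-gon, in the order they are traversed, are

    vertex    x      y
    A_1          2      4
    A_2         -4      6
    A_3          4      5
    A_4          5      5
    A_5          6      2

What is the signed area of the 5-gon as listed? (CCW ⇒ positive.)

Apply Gauss's area formula: 2A = Σ (x_i·y_{i+1} − x_{i+1}·y_i), indices taken mod 5.
Σ = (28) + (-44) + (-5) + (-20) + (20) = -21
Signed area = Σ/2 = -10.5 (negative ⇒ clockwise traversal).

-10.5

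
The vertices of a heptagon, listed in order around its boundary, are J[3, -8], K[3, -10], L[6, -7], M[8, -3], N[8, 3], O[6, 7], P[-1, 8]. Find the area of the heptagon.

Apply the shoelace (surveyor's) formula: 2A = Σ (x_i·y_{i+1} − x_{i+1}·y_i), indices taken mod 7.
Cross-terms: -6, 39, 38, 48, 38, 55, -16  ⇒  Σ = 196
Area = |Σ|/2 = 98.

98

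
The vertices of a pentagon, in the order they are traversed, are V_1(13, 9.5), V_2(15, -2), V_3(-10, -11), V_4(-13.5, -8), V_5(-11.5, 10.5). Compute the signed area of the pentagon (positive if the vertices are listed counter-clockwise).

Apply the surveyor's formula: 2A = Σ (x_i·y_{i+1} − x_{i+1}·y_i), indices taken mod 5.
Cross-terms: -168.5, -185, -68.5, -233.75, -245.75  ⇒  Σ = -901.5
Signed area = Σ/2 = -450.75 (negative ⇒ clockwise traversal).

-450.75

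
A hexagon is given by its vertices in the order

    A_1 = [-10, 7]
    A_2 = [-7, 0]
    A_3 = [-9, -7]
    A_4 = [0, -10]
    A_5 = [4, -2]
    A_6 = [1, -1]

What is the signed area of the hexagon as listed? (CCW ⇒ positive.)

111.5

Apply Gauss's area formula: 2A = Σ (x_i·y_{i+1} − x_{i+1}·y_i), indices taken mod 6.
A_1→A_2: (-10)(0) − (-7)(7) = 49
A_2→A_3: (-7)(-7) − (-9)(0) = 49
A_3→A_4: (-9)(-10) − (0)(-7) = 90
A_4→A_5: (0)(-2) − (4)(-10) = 40
A_5→A_6: (4)(-1) − (1)(-2) = -2
A_6→A_1: (1)(7) − (-10)(-1) = -3
Σ = 223
Signed area = Σ/2 = 111.5 (positive ⇒ counter-clockwise traversal).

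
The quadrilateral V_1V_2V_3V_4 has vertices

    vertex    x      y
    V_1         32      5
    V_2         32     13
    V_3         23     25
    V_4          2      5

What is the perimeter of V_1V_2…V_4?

|V_1V_2| = √((0)² + (8)²) = √64 = 8
|V_2V_3| = √((-9)² + (12)²) = √225 = 15
|V_3V_4| = √((-21)² + (-20)²) = √841 = 29
|V_4V_1| = √((30)² + (0)²) = √900 = 30
Perimeter = 8 + 15 + 29 + 30 = 82.

82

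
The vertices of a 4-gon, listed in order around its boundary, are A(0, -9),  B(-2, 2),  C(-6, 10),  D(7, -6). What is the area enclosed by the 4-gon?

Σ = (-18) + (-8) + (-34) + (-63) = -123
Area = |Σ|/2 = 61.5.

61.5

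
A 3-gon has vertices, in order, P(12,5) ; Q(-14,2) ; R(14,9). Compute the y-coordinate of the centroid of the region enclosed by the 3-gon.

16/3

Apply Gauss's area formula. First the cross-terms c_i = x_i·y_{i+1} − x_{i+1}·y_i:
  94, -154, -38  ⇒  2A = -98, A = -49.
Then Σ (y_i + y_{i+1})·c_i = -1568, so ȳ = -1568 / (6·(-49)) = 16/3.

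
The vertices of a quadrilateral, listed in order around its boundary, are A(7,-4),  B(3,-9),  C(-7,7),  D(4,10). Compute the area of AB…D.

138.5

Cross-terms: -51, -42, -98, -86  ⇒  Σ = -277
Area = |Σ|/2 = 138.5.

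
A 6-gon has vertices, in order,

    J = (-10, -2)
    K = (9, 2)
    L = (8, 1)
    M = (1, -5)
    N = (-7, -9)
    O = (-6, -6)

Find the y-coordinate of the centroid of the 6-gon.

Apply Gauss's area formula. First the cross-terms c_i = x_i·y_{i+1} − x_{i+1}·y_i:
  -2, -7, -41, -44, -12, -48  ⇒  2A = -154, A = -77.
Then Σ (y_i + y_{i+1})·c_i = 1323, so ȳ = 1323 / (6·(-77)) = -63/22.

-63/22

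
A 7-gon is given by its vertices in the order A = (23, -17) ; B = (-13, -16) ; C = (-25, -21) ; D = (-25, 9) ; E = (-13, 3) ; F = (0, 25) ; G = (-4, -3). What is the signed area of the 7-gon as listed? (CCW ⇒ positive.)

Cross-terms: -589, -127, -750, 42, -325, 100, 137  ⇒  Σ = -1512
Signed area = Σ/2 = -756 (negative ⇒ clockwise traversal).

-756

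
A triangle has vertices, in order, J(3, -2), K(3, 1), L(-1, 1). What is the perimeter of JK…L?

12

|JK| = √((0)² + (3)²) = √9 = 3
|KL| = √((-4)² + (0)²) = √16 = 4
|LJ| = √((4)² + (-3)²) = √25 = 5
Perimeter = 3 + 4 + 5 = 12.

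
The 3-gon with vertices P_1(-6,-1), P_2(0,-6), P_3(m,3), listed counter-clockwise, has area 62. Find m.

14

The doubled signed area Σ (x_i y_{i+1} − x_{i+1} y_i) is linear in m.
With m=0 it equals 54; the coefficient of m is 5 (from the two edges through P_3).
So 5·m + 54 = 2·62 = 124 ⇒ m = 14.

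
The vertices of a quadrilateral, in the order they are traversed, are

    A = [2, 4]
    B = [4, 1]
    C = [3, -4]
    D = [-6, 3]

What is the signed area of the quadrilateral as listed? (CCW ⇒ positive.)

Apply the surveyor's formula: 2A = Σ (x_i·y_{i+1} − x_{i+1}·y_i), indices taken mod 4.
Σ = (-14) + (-19) + (-15) + (-30) = -78
Signed area = Σ/2 = -39 (negative ⇒ clockwise traversal).

-39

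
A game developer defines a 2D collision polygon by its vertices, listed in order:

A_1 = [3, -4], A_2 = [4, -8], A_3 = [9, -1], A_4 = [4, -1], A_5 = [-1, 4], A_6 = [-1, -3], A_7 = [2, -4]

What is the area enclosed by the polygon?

Apply Gauss's area formula: 2A = Σ (x_i·y_{i+1} − x_{i+1}·y_i), indices taken mod 7.
Cross-terms: -8, 68, -5, 15, 7, 10, 4  ⇒  Σ = 91
Area = |Σ|/2 = 45.5.

45.5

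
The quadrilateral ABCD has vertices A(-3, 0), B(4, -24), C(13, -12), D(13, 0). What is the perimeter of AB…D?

68

|AB| = √((7)² + (-24)²) = √625 = 25
|BC| = √((9)² + (12)²) = √225 = 15
|CD| = √((0)² + (12)²) = √144 = 12
|DA| = √((-16)² + (0)²) = √256 = 16
Perimeter = 25 + 15 + 12 + 16 = 68.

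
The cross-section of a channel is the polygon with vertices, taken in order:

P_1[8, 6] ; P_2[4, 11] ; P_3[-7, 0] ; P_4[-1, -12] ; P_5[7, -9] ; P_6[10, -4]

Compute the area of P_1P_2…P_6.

Apply the shoelace (surveyor's) formula: 2A = Σ (x_i·y_{i+1} − x_{i+1}·y_i), indices taken mod 6.
Σ = (64) + (77) + (84) + (93) + (62) + (92) = 472
Area = |Σ|/2 = 236.

236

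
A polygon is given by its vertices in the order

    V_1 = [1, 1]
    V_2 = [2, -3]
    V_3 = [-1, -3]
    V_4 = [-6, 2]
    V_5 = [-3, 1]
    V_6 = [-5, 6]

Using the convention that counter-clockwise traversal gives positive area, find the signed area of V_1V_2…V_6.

-29

Apply the shoelace (surveyor's) formula: 2A = Σ (x_i·y_{i+1} − x_{i+1}·y_i), indices taken mod 6.
Σ = (-5) + (-9) + (-20) + (0) + (-13) + (-11) = -58
Signed area = Σ/2 = -29 (negative ⇒ clockwise traversal).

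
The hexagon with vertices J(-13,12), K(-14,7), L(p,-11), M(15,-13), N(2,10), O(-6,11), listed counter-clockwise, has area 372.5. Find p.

-1

The doubled signed area Σ (x_i y_{i+1} − x_{i+1} y_i) is linear in p.
With p=0 it equals 725; the coefficient of p is -20 (from the two edges through L).
So -20·p + 725 = 2·372.5 = 745 ⇒ p = -1.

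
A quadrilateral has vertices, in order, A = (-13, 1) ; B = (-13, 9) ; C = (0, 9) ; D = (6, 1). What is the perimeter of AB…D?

50

|AB| = √((0)² + (8)²) = √64 = 8
|BC| = √((13)² + (0)²) = √169 = 13
|CD| = √((6)² + (-8)²) = √100 = 10
|DA| = √((-19)² + (0)²) = √361 = 19
Perimeter = 8 + 13 + 10 + 19 = 50.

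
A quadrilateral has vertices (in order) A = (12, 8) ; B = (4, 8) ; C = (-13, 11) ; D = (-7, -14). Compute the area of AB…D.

291.5

Σ = (64) + (148) + (259) + (112) = 583
Area = |Σ|/2 = 291.5.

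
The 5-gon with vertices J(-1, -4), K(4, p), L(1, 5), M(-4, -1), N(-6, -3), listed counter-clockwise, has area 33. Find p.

8

The doubled signed area Σ (x_i y_{i+1} − x_{i+1} y_i) is linear in p.
With p=0 it equals 82; the coefficient of p is -2 (from the two edges through K).
So -2·p + 82 = 2·33 = 66 ⇒ p = 8.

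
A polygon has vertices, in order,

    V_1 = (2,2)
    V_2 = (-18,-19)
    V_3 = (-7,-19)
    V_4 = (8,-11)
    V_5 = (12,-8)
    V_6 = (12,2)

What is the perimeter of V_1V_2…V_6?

82

|V_1V_2| = √((-20)² + (-21)²) = √841 = 29
|V_2V_3| = √((11)² + (0)²) = √121 = 11
|V_3V_4| = √((15)² + (8)²) = √289 = 17
|V_4V_5| = √((4)² + (3)²) = √25 = 5
|V_5V_6| = √((0)² + (10)²) = √100 = 10
|V_6V_1| = √((-10)² + (0)²) = √100 = 10
Perimeter = 29 + 11 + 17 + 5 + 10 + 10 = 82.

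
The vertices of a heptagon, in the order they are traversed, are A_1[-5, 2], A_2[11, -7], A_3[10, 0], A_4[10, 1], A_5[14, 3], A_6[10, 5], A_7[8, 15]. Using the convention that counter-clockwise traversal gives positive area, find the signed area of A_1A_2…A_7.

Apply the surveyor's formula: 2A = Σ (x_i·y_{i+1} − x_{i+1}·y_i), indices taken mod 7.
A_1→A_2: (-5)(-7) − (11)(2) = 13
A_2→A_3: (11)(0) − (10)(-7) = 70
A_3→A_4: (10)(1) − (10)(0) = 10
A_4→A_5: (10)(3) − (14)(1) = 16
A_5→A_6: (14)(5) − (10)(3) = 40
A_6→A_7: (10)(15) − (8)(5) = 110
A_7→A_1: (8)(2) − (-5)(15) = 91
Σ = 350
Signed area = Σ/2 = 175 (positive ⇒ counter-clockwise traversal).

175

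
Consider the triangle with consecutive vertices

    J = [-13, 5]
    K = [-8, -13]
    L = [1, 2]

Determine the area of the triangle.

Apply the surveyor's formula: 2A = Σ (x_i·y_{i+1} − x_{i+1}·y_i), indices taken mod 3.
Σ = (209) + (-3) + (31) = 237
Area = |Σ|/2 = 118.5.

118.5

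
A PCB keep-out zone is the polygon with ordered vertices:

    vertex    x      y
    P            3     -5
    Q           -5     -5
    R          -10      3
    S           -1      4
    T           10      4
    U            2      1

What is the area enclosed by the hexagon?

Apply the surveyor's formula: 2A = Σ (x_i·y_{i+1} − x_{i+1}·y_i), indices taken mod 6.
Cross-terms: -40, -65, -37, -44, 2, -13  ⇒  Σ = -197
Area = |Σ|/2 = 98.5.

98.5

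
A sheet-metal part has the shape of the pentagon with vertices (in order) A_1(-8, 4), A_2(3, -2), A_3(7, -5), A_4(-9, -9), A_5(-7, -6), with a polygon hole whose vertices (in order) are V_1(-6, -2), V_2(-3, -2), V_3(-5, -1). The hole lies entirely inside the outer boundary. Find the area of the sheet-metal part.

Outer boundary:
Cross-terms: 4, -1, -108, -9, -76  ⇒  Σ = -190
Area = |Σ|/2 = 95.
Hole:
Cross-terms: 6, -7, 4  ⇒  Σ = 3
Area = |Σ|/2 = 1.5.
Net area = 95 − 1.5 = 93.5.

93.5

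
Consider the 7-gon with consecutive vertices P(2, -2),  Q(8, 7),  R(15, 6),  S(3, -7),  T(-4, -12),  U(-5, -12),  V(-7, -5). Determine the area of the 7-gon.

Apply the shoelace (surveyor's) formula: 2A = Σ (x_i·y_{i+1} − x_{i+1}·y_i), indices taken mod 7.
Cross-terms: 30, -57, -123, -64, -12, -59, 24  ⇒  Σ = -261
Area = |Σ|/2 = 130.5.

130.5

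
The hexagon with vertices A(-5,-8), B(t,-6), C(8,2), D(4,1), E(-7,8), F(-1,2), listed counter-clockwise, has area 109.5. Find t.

The doubled signed area Σ (x_i y_{i+1} − x_{i+1} y_i) is linear in t.
With t=0 it equals 129; the coefficient of t is 10 (from the two edges through B).
So 10·t + 129 = 2·109.5 = 219 ⇒ t = 9.

9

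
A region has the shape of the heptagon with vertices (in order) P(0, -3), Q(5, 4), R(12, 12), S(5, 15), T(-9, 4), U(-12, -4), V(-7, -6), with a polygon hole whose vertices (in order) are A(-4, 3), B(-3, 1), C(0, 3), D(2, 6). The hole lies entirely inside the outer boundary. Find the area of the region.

215.5

Outer boundary:
Cross-terms: 15, 12, 120, 155, 84, 44, 21  ⇒  Σ = 451
Area = |Σ|/2 = 225.5.
Hole:
Apply Gauss's area formula: 2A = Σ (x_i·y_{i+1} − x_{i+1}·y_i), indices taken mod 4.
Σ = (5) + (-9) + (-6) + (30) = 20
Area = |Σ|/2 = 10.
Net area = 225.5 − 10 = 215.5.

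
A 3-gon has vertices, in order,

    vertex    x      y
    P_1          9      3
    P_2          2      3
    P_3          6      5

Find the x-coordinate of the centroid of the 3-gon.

Apply the shoelace (surveyor's) formula. First the cross-terms c_i = x_i·y_{i+1} − x_{i+1}·y_i:
  21, -8, -27  ⇒  2A = -14, A = -7.
Then Σ (x_i + x_{i+1})·c_i = -238, so x̄ = -238 / (6·(-7)) = 17/3.

17/3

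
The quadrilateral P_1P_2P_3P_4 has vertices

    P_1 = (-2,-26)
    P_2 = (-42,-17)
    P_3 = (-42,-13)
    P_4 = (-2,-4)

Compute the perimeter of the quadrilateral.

108

|P_1P_2| = √((-40)² + (9)²) = √1681 = 41
|P_2P_3| = √((0)² + (4)²) = √16 = 4
|P_3P_4| = √((40)² + (9)²) = √1681 = 41
|P_4P_1| = √((0)² + (-22)²) = √484 = 22
Perimeter = 41 + 4 + 41 + 22 = 108.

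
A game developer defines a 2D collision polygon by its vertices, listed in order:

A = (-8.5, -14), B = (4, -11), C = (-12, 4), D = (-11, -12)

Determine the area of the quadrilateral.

Σ = (149.5) + (-116) + (188) + (52) = 273.5
Area = |Σ|/2 = 136.75.

136.75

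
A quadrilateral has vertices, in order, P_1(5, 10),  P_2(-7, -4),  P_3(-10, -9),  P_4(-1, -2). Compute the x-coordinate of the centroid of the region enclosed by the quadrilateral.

Apply the surveyor's formula. First the cross-terms c_i = x_i·y_{i+1} − x_{i+1}·y_i:
  50, 23, 11, 0  ⇒  2A = 84, A = 42.
Then Σ (x_i + x_{i+1})·c_i = -612, so x̄ = -612 / (6·42) = -17/7.

-17/7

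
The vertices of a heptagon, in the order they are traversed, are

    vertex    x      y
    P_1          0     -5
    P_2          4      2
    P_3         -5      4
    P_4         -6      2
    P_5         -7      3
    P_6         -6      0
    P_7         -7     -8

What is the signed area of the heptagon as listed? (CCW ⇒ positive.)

78.5

Σ = (20) + (26) + (14) + (-4) + (18) + (48) + (35) = 157
Signed area = Σ/2 = 78.5 (positive ⇒ counter-clockwise traversal).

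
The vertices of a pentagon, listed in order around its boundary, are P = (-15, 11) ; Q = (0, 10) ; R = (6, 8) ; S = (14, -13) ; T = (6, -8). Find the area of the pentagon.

P→Q: (-15)(10) − (0)(11) = -150
Q→R: (0)(8) − (6)(10) = -60
R→S: (6)(-13) − (14)(8) = -190
S→T: (14)(-8) − (6)(-13) = -34
T→P: (6)(11) − (-15)(-8) = -54
Σ = -488
Area = |Σ|/2 = 244.

244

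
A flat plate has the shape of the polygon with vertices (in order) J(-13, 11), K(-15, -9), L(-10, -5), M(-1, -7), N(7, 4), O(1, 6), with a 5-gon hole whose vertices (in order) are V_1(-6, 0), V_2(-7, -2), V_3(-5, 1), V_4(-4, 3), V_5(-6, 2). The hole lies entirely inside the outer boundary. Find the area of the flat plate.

Outer boundary:
Σ = (282) + (-15) + (65) + (45) + (38) + (89) = 504
Area = |Σ|/2 = 252.
Hole:
Apply the shoelace formula: 2A = Σ (x_i·y_{i+1} − x_{i+1}·y_i), indices taken mod 5.
Σ = (12) + (-17) + (-11) + (10) + (12) = 6
Area = |Σ|/2 = 3.
Net area = 252 − 3 = 249.

249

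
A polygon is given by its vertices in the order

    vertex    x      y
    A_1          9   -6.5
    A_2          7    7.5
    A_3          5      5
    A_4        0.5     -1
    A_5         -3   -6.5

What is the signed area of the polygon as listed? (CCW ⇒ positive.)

87.375

Cross-terms: 113, -2.5, -7.5, -6.25, 78  ⇒  Σ = 174.75
Signed area = Σ/2 = 87.375 (positive ⇒ counter-clockwise traversal).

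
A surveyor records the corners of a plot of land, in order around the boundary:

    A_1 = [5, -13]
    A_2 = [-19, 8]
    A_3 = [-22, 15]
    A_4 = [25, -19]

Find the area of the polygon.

251.5

Σ = (-207) + (-109) + (43) + (-230) = -503
Area = |Σ|/2 = 251.5.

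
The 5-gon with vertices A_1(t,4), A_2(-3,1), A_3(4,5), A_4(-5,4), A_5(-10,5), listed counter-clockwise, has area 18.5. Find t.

Write out the shoelace sum; only the two edges meeting at A_1 involve t:
2·Area = [((-10)·4 − t·5) + (t·1 − (-3)·4)] + 37
       = -4·t + 9 = 37
⇒ t = -7.

-7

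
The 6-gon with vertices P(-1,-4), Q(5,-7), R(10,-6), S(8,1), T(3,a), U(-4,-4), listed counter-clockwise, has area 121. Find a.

10

The doubled signed area Σ (x_i y_{i+1} − x_{i+1} y_i) is linear in a.
With a=0 it equals 122; the coefficient of a is 12 (from the two edges through T).
So 12·a + 122 = 2·121 = 242 ⇒ a = 10.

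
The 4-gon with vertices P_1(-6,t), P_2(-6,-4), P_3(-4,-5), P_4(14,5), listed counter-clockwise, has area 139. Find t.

8

Write out the shoelace sum; only the two edges meeting at P_1 involve t:
2·Area = [(14·t − (-6)·5) + ((-6)·(-4) − (-6)·t)] + 64
       = 20·t + 118 = 278
⇒ t = 8.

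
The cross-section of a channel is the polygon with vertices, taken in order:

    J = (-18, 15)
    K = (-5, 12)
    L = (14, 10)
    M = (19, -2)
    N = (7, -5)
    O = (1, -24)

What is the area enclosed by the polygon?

619

Apply the surveyor's formula: 2A = Σ (x_i·y_{i+1} − x_{i+1}·y_i), indices taken mod 6.
J→K: (-18)(12) − (-5)(15) = -141
K→L: (-5)(10) − (14)(12) = -218
L→M: (14)(-2) − (19)(10) = -218
M→N: (19)(-5) − (7)(-2) = -81
N→O: (7)(-24) − (1)(-5) = -163
O→J: (1)(15) − (-18)(-24) = -417
Σ = -1238
Area = |Σ|/2 = 619.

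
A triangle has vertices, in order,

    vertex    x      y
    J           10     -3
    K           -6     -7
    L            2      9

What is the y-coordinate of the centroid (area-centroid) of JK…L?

-1/3

Apply Gauss's area formula. First the cross-terms c_i = x_i·y_{i+1} − x_{i+1}·y_i:
  -88, -40, -96  ⇒  2A = -224, A = -112.
Then Σ (y_i + y_{i+1})·c_i = 224, so ȳ = 224 / (6·(-112)) = -1/3.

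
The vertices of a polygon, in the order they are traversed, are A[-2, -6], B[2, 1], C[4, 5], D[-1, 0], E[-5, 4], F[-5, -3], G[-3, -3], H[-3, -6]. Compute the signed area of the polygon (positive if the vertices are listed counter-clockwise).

36.5

Apply the shoelace (surveyor's) formula: 2A = Σ (x_i·y_{i+1} − x_{i+1}·y_i), indices taken mod 8.
A→B: (-2)(1) − (2)(-6) = 10
B→C: (2)(5) − (4)(1) = 6
C→D: (4)(0) − (-1)(5) = 5
D→E: (-1)(4) − (-5)(0) = -4
E→F: (-5)(-3) − (-5)(4) = 35
F→G: (-5)(-3) − (-3)(-3) = 6
G→H: (-3)(-6) − (-3)(-3) = 9
H→A: (-3)(-6) − (-2)(-6) = 6
Σ = 73
Signed area = Σ/2 = 36.5 (positive ⇒ counter-clockwise traversal).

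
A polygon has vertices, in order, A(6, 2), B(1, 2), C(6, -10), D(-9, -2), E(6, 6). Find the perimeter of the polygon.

|AB| = √((-5)² + (0)²) = √25 = 5
|BC| = √((5)² + (-12)²) = √169 = 13
|CD| = √((-15)² + (8)²) = √289 = 17
|DE| = √((15)² + (8)²) = √289 = 17
|EA| = √((0)² + (-4)²) = √16 = 4
Perimeter = 5 + 13 + 17 + 17 + 4 = 56.

56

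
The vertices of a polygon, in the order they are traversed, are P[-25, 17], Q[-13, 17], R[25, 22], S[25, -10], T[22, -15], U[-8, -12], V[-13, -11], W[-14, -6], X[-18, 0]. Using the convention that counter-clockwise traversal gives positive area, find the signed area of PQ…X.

-1406

Apply Gauss's area formula: 2A = Σ (x_i·y_{i+1} − x_{i+1}·y_i), indices taken mod 9.
P→Q: (-25)(17) − (-13)(17) = -204
Q→R: (-13)(22) − (25)(17) = -711
R→S: (25)(-10) − (25)(22) = -800
S→T: (25)(-15) − (22)(-10) = -155
T→U: (22)(-12) − (-8)(-15) = -384
U→V: (-8)(-11) − (-13)(-12) = -68
V→W: (-13)(-6) − (-14)(-11) = -76
W→X: (-14)(0) − (-18)(-6) = -108
X→P: (-18)(17) − (-25)(0) = -306
Σ = -2812
Signed area = Σ/2 = -1406 (negative ⇒ clockwise traversal).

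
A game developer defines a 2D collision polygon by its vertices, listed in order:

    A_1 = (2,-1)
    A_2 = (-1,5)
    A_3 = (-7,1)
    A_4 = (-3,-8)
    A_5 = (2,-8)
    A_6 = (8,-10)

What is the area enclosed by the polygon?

99

Apply the shoelace (surveyor's) formula: 2A = Σ (x_i·y_{i+1} − x_{i+1}·y_i), indices taken mod 6.
Σ = (9) + (34) + (59) + (40) + (44) + (12) = 198
Area = |Σ|/2 = 99.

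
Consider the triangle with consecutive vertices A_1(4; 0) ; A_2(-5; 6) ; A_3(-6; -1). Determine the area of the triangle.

34.5

Apply the shoelace formula: 2A = Σ (x_i·y_{i+1} − x_{i+1}·y_i), indices taken mod 3.
A_1→A_2: (4)(6) − (-5)(0) = 24
A_2→A_3: (-5)(-1) − (-6)(6) = 41
A_3→A_1: (-6)(0) − (4)(-1) = 4
Σ = 69
Area = |Σ|/2 = 34.5.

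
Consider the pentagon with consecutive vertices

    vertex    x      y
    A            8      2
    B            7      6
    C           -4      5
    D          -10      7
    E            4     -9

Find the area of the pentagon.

128.5

Σ = (34) + (59) + (22) + (62) + (80) = 257
Area = |Σ|/2 = 128.5.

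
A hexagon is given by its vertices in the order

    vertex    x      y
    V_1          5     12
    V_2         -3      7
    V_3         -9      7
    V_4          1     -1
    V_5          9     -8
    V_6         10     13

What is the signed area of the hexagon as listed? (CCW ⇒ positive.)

184

Apply the shoelace (surveyor's) formula: 2A = Σ (x_i·y_{i+1} − x_{i+1}·y_i), indices taken mod 6.
V_1→V_2: (5)(7) − (-3)(12) = 71
V_2→V_3: (-3)(7) − (-9)(7) = 42
V_3→V_4: (-9)(-1) − (1)(7) = 2
V_4→V_5: (1)(-8) − (9)(-1) = 1
V_5→V_6: (9)(13) − (10)(-8) = 197
V_6→V_1: (10)(12) − (5)(13) = 55
Σ = 368
Signed area = Σ/2 = 184 (positive ⇒ counter-clockwise traversal).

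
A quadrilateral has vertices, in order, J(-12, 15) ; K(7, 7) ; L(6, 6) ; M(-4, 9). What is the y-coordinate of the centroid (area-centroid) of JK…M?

Apply the surveyor's formula. First the cross-terms c_i = x_i·y_{i+1} − x_{i+1}·y_i:
  -189, 0, 78, 48  ⇒  2A = -63, A = -31.5.
Then Σ (y_i + y_{i+1})·c_i = -1836, so ȳ = -1836 / (6·(-31.5)) = 68/7.

68/7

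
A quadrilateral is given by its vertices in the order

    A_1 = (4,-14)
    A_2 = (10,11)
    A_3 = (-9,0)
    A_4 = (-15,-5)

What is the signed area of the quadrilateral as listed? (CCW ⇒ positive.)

279

Apply the shoelace formula: 2A = Σ (x_i·y_{i+1} − x_{i+1}·y_i), indices taken mod 4.
Cross-terms: 184, 99, 45, 230  ⇒  Σ = 558
Signed area = Σ/2 = 279 (positive ⇒ counter-clockwise traversal).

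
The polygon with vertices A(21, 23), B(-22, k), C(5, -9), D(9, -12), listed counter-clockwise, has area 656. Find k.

The doubled signed area Σ (x_i y_{i+1} − x_{i+1} y_i) is linear in k.
With k=0 it equals 1184; the coefficient of k is 16 (from the two edges through B).
So 16·k + 1184 = 2·656 = 1312 ⇒ k = 8.

8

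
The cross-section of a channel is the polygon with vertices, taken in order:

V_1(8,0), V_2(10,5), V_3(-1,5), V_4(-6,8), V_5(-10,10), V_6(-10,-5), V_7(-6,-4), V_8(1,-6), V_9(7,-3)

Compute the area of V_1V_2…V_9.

200

Apply the shoelace formula: 2A = Σ (x_i·y_{i+1} − x_{i+1}·y_i), indices taken mod 9.
Σ = (40) + (55) + (22) + (20) + (150) + (10) + (40) + (39) + (24) = 400
Area = |Σ|/2 = 200.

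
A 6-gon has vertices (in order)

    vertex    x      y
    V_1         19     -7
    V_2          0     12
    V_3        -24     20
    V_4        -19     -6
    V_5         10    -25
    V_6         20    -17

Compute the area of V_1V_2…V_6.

1044

Apply the shoelace formula: 2A = Σ (x_i·y_{i+1} − x_{i+1}·y_i), indices taken mod 6.
V_1→V_2: (19)(12) − (0)(-7) = 228
V_2→V_3: (0)(20) − (-24)(12) = 288
V_3→V_4: (-24)(-6) − (-19)(20) = 524
V_4→V_5: (-19)(-25) − (10)(-6) = 535
V_5→V_6: (10)(-17) − (20)(-25) = 330
V_6→V_1: (20)(-7) − (19)(-17) = 183
Σ = 2088
Area = |Σ|/2 = 1044.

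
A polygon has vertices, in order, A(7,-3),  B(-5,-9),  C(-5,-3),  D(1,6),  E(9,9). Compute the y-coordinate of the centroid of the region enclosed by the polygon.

Apply the shoelace (surveyor's) formula. First the cross-terms c_i = x_i·y_{i+1} − x_{i+1}·y_i:
  -78, -30, -27, -45, -90  ⇒  2A = -270, A = -135.
Then Σ (y_i + y_{i+1})·c_i = 0, so ȳ = 0 / (6·(-135)) = 0.

0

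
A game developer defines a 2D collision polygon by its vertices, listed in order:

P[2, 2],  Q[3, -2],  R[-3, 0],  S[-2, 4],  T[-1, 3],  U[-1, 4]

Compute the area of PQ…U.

P→Q: (2)(-2) − (3)(2) = -10
Q→R: (3)(0) − (-3)(-2) = -6
R→S: (-3)(4) − (-2)(0) = -12
S→T: (-2)(3) − (-1)(4) = -2
T→U: (-1)(4) − (-1)(3) = -1
U→P: (-1)(2) − (2)(4) = -10
Σ = -41
Area = |Σ|/2 = 20.5.

20.5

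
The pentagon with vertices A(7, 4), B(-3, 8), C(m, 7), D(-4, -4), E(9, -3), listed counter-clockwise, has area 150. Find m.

The doubled signed area Σ (x_i y_{i+1} − x_{i+1} y_i) is linear in m.
With m=0 it equals 180; the coefficient of m is -12 (from the two edges through C).
So -12·m + 180 = 2·150 = 300 ⇒ m = -10.

-10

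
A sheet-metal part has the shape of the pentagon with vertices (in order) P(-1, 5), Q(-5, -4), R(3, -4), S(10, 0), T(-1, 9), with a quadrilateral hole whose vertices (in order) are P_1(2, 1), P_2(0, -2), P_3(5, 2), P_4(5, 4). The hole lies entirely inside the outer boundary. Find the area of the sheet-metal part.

91

Outer boundary:
Apply the shoelace (surveyor's) formula: 2A = Σ (x_i·y_{i+1} − x_{i+1}·y_i), indices taken mod 5.
Σ = (29) + (32) + (40) + (90) + (4) = 195
Area = |Σ|/2 = 97.5.
Hole:
Apply the shoelace (surveyor's) formula: 2A = Σ (x_i·y_{i+1} − x_{i+1}·y_i), indices taken mod 4.
Σ = (-4) + (10) + (10) + (-3) = 13
Area = |Σ|/2 = 6.5.
Net area = 97.5 − 6.5 = 91.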